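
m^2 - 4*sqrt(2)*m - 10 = (m - 5*sqrt(2))*(m + sqrt(2))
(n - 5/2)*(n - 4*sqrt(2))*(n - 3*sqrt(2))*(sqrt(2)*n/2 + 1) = sqrt(2)*n^4/2 - 6*n^3 - 5*sqrt(2)*n^3/4 + 5*sqrt(2)*n^2 + 15*n^2 - 25*sqrt(2)*n/2 + 24*n - 60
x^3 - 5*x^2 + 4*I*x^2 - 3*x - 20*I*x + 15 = (x - 5)*(x + I)*(x + 3*I)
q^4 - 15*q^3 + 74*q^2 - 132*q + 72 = (q - 6)^2*(q - 2)*(q - 1)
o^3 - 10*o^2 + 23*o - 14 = (o - 7)*(o - 2)*(o - 1)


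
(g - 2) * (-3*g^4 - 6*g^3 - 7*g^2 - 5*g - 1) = -3*g^5 + 5*g^3 + 9*g^2 + 9*g + 2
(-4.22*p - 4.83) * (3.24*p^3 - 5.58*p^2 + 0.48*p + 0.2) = -13.6728*p^4 + 7.8984*p^3 + 24.9258*p^2 - 3.1624*p - 0.966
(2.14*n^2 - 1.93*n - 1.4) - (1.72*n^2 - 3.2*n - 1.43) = 0.42*n^2 + 1.27*n + 0.03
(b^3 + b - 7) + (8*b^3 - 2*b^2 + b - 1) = 9*b^3 - 2*b^2 + 2*b - 8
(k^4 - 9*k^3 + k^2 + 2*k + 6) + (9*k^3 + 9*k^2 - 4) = k^4 + 10*k^2 + 2*k + 2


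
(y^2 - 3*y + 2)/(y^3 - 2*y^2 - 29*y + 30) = (y - 2)/(y^2 - y - 30)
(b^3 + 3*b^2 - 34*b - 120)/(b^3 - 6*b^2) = 1 + 9/b + 20/b^2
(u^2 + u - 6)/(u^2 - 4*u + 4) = (u + 3)/(u - 2)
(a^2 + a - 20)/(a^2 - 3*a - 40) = (a - 4)/(a - 8)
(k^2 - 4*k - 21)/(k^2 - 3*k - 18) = (k - 7)/(k - 6)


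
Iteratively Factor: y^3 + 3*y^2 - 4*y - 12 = (y + 3)*(y^2 - 4) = (y + 2)*(y + 3)*(y - 2)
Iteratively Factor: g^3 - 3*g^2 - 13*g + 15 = (g - 5)*(g^2 + 2*g - 3) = (g - 5)*(g - 1)*(g + 3)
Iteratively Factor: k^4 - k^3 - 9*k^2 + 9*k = (k - 1)*(k^3 - 9*k) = (k - 3)*(k - 1)*(k^2 + 3*k) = (k - 3)*(k - 1)*(k + 3)*(k)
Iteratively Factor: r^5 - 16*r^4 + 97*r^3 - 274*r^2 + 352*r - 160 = (r - 1)*(r^4 - 15*r^3 + 82*r^2 - 192*r + 160) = (r - 5)*(r - 1)*(r^3 - 10*r^2 + 32*r - 32) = (r - 5)*(r - 2)*(r - 1)*(r^2 - 8*r + 16) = (r - 5)*(r - 4)*(r - 2)*(r - 1)*(r - 4)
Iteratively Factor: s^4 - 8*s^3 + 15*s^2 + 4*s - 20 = (s - 2)*(s^3 - 6*s^2 + 3*s + 10) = (s - 2)^2*(s^2 - 4*s - 5) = (s - 5)*(s - 2)^2*(s + 1)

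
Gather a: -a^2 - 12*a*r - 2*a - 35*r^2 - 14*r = -a^2 + a*(-12*r - 2) - 35*r^2 - 14*r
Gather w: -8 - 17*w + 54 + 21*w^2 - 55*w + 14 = 21*w^2 - 72*w + 60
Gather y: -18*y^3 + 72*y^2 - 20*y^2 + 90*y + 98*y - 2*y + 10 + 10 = -18*y^3 + 52*y^2 + 186*y + 20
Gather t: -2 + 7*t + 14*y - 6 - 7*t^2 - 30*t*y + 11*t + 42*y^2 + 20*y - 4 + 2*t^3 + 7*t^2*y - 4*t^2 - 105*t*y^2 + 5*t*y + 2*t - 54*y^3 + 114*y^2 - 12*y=2*t^3 + t^2*(7*y - 11) + t*(-105*y^2 - 25*y + 20) - 54*y^3 + 156*y^2 + 22*y - 12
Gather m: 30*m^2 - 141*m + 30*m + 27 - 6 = 30*m^2 - 111*m + 21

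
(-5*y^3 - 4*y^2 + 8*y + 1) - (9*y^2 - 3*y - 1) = -5*y^3 - 13*y^2 + 11*y + 2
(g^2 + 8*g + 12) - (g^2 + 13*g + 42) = -5*g - 30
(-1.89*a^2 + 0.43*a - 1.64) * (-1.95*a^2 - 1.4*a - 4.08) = 3.6855*a^4 + 1.8075*a^3 + 10.3072*a^2 + 0.5416*a + 6.6912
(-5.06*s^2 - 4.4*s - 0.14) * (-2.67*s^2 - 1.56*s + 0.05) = 13.5102*s^4 + 19.6416*s^3 + 6.9848*s^2 - 0.00159999999999999*s - 0.007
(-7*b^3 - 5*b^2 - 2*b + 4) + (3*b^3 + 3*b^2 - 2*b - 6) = -4*b^3 - 2*b^2 - 4*b - 2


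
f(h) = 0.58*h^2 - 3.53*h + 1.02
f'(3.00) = -0.05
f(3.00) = -4.35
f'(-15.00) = -20.93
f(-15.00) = 184.47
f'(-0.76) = -4.41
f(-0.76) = 4.04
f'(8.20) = 5.98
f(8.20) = 11.07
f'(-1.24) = -4.97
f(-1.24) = 6.29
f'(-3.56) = -7.66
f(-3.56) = 20.94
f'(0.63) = -2.80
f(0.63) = -0.97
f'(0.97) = -2.40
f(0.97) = -1.86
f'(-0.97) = -4.66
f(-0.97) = 4.99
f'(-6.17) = -10.69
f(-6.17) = 44.88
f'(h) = 1.16*h - 3.53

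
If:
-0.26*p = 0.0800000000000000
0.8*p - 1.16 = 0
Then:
No Solution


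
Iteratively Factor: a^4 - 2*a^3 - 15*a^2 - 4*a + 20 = (a - 5)*(a^3 + 3*a^2 - 4) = (a - 5)*(a - 1)*(a^2 + 4*a + 4) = (a - 5)*(a - 1)*(a + 2)*(a + 2)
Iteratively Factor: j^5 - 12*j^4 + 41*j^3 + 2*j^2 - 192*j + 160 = (j - 5)*(j^4 - 7*j^3 + 6*j^2 + 32*j - 32) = (j - 5)*(j - 1)*(j^3 - 6*j^2 + 32) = (j - 5)*(j - 1)*(j + 2)*(j^2 - 8*j + 16) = (j - 5)*(j - 4)*(j - 1)*(j + 2)*(j - 4)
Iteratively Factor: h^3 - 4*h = (h + 2)*(h^2 - 2*h) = h*(h + 2)*(h - 2)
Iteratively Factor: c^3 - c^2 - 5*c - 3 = (c - 3)*(c^2 + 2*c + 1) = (c - 3)*(c + 1)*(c + 1)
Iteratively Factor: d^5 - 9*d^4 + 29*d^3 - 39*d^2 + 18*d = (d - 3)*(d^4 - 6*d^3 + 11*d^2 - 6*d) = d*(d - 3)*(d^3 - 6*d^2 + 11*d - 6) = d*(d - 3)*(d - 1)*(d^2 - 5*d + 6) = d*(d - 3)*(d - 2)*(d - 1)*(d - 3)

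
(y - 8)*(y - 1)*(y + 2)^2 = y^4 - 5*y^3 - 24*y^2 - 4*y + 32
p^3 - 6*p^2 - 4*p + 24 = (p - 6)*(p - 2)*(p + 2)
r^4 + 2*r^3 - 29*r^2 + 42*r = r*(r - 3)*(r - 2)*(r + 7)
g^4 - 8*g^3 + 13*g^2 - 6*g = g*(g - 6)*(g - 1)^2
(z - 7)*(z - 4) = z^2 - 11*z + 28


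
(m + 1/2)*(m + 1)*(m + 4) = m^3 + 11*m^2/2 + 13*m/2 + 2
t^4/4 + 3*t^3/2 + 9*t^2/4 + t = t*(t/4 + 1)*(t + 1)^2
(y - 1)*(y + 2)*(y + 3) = y^3 + 4*y^2 + y - 6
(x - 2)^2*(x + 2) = x^3 - 2*x^2 - 4*x + 8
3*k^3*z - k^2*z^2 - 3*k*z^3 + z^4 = z*(-3*k + z)*(-k + z)*(k + z)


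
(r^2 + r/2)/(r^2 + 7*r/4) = 2*(2*r + 1)/(4*r + 7)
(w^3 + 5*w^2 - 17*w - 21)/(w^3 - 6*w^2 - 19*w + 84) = (w^2 + 8*w + 7)/(w^2 - 3*w - 28)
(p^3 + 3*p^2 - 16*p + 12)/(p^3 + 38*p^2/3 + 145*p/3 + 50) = 3*(p^2 - 3*p + 2)/(3*p^2 + 20*p + 25)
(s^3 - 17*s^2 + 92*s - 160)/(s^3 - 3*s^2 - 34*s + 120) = (s - 8)/(s + 6)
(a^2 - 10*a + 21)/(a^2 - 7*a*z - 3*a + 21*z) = (7 - a)/(-a + 7*z)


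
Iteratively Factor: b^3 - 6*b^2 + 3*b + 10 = (b - 5)*(b^2 - b - 2) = (b - 5)*(b - 2)*(b + 1)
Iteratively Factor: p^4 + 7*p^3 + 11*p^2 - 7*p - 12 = (p + 4)*(p^3 + 3*p^2 - p - 3) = (p + 3)*(p + 4)*(p^2 - 1) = (p + 1)*(p + 3)*(p + 4)*(p - 1)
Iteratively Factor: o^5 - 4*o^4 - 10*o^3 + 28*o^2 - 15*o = (o - 1)*(o^4 - 3*o^3 - 13*o^2 + 15*o) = o*(o - 1)*(o^3 - 3*o^2 - 13*o + 15) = o*(o - 5)*(o - 1)*(o^2 + 2*o - 3) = o*(o - 5)*(o - 1)^2*(o + 3)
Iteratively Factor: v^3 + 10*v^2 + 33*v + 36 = (v + 4)*(v^2 + 6*v + 9) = (v + 3)*(v + 4)*(v + 3)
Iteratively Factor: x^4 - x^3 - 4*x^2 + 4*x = (x - 1)*(x^3 - 4*x) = x*(x - 1)*(x^2 - 4) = x*(x - 2)*(x - 1)*(x + 2)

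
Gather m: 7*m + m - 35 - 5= 8*m - 40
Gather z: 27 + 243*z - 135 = 243*z - 108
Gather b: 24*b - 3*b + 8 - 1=21*b + 7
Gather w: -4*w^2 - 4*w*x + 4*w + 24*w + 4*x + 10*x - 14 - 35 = -4*w^2 + w*(28 - 4*x) + 14*x - 49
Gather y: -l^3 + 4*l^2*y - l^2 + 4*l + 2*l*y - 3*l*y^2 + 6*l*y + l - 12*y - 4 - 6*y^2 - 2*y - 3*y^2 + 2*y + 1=-l^3 - l^2 + 5*l + y^2*(-3*l - 9) + y*(4*l^2 + 8*l - 12) - 3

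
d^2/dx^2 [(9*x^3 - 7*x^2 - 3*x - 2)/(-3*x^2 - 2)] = 2*(81*x^3 - 72*x^2 - 162*x + 16)/(27*x^6 + 54*x^4 + 36*x^2 + 8)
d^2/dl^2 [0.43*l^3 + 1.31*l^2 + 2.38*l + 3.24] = 2.58*l + 2.62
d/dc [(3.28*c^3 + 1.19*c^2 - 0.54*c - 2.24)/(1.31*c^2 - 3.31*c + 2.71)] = (4.2968*c^4 - 21.7136*c^3 + 23.4349*c^2 + 12.3186*c - 8.8778)/(1.7161*c^4 - 8.6722*c^3 + 18.0563*c^2 - 17.9402*c + 7.3441)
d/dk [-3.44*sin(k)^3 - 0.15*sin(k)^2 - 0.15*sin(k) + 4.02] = (-0.3*sin(k) + 5.16*cos(2*k) - 5.31)*cos(k)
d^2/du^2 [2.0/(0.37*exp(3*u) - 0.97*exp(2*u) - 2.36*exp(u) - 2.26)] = ((-6.66*exp(2*u) + 7.76*exp(u) + 4.72)*(-0.37*exp(3*u) + 0.97*exp(2*u) + 2.36*exp(u) + 2.26) - 2.0*(-2.22*exp(2*u) + 3.88*exp(u) + 4.72)*(-1.11*exp(2*u) + 1.94*exp(u) + 2.36)*exp(u))*exp(u)/(-0.37*exp(3*u) + 0.97*exp(2*u) + 2.36*exp(u) + 2.26)^3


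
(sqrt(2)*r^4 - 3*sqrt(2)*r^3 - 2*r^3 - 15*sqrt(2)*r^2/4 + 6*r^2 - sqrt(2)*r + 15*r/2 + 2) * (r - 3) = sqrt(2)*r^5 - 6*sqrt(2)*r^4 - 2*r^4 + 21*sqrt(2)*r^3/4 + 12*r^3 - 21*r^2/2 + 41*sqrt(2)*r^2/4 - 41*r/2 + 3*sqrt(2)*r - 6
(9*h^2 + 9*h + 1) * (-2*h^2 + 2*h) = -18*h^4 + 16*h^2 + 2*h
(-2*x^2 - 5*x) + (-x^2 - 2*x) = -3*x^2 - 7*x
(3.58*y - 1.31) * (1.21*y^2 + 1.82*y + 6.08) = 4.3318*y^3 + 4.9305*y^2 + 19.3822*y - 7.9648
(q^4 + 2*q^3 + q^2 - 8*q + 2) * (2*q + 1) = 2*q^5 + 5*q^4 + 4*q^3 - 15*q^2 - 4*q + 2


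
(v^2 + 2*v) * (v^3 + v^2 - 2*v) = v^5 + 3*v^4 - 4*v^2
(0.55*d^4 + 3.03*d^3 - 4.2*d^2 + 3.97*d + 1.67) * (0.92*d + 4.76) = 0.506*d^5 + 5.4056*d^4 + 10.5588*d^3 - 16.3396*d^2 + 20.4336*d + 7.9492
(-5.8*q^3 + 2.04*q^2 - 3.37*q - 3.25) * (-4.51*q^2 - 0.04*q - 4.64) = 26.158*q^5 - 8.9684*q^4 + 42.0291*q^3 + 5.3267*q^2 + 15.7668*q + 15.08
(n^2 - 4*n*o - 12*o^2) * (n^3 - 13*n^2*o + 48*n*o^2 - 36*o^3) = n^5 - 17*n^4*o + 88*n^3*o^2 - 72*n^2*o^3 - 432*n*o^4 + 432*o^5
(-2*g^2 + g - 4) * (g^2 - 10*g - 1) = -2*g^4 + 21*g^3 - 12*g^2 + 39*g + 4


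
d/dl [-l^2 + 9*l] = 9 - 2*l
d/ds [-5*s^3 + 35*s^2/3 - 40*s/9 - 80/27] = -15*s^2 + 70*s/3 - 40/9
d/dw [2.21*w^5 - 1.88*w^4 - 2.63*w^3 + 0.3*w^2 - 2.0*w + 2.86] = 11.05*w^4 - 7.52*w^3 - 7.89*w^2 + 0.6*w - 2.0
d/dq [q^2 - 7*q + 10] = 2*q - 7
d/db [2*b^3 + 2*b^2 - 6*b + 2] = 6*b^2 + 4*b - 6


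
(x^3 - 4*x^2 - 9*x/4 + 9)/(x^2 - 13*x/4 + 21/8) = 2*(2*x^2 - 5*x - 12)/(4*x - 7)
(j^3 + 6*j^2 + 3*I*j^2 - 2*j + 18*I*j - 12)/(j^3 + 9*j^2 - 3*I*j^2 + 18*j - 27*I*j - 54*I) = (j^2 + 3*I*j - 2)/(j^2 + 3*j*(1 - I) - 9*I)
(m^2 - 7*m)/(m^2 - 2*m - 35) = m/(m + 5)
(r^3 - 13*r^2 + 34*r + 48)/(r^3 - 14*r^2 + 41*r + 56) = (r - 6)/(r - 7)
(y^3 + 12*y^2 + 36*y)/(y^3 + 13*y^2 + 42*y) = (y + 6)/(y + 7)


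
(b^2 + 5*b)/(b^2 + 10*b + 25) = b/(b + 5)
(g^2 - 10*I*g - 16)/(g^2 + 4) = (g - 8*I)/(g + 2*I)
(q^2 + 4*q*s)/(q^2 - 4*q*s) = (q + 4*s)/(q - 4*s)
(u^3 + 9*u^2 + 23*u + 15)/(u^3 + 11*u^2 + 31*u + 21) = (u + 5)/(u + 7)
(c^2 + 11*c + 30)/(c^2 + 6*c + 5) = (c + 6)/(c + 1)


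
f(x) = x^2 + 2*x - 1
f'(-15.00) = -28.00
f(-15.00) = 194.00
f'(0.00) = 2.00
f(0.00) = -1.00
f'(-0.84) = 0.32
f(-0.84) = -1.97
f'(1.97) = 5.94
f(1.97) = 6.82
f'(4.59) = 11.18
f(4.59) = 29.25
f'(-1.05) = -0.10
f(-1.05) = -2.00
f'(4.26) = 10.52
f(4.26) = 25.67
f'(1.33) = 4.66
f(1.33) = 3.43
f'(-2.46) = -2.92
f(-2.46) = 0.13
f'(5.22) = 12.44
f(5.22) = 36.69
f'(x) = 2*x + 2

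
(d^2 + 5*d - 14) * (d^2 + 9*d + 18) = d^4 + 14*d^3 + 49*d^2 - 36*d - 252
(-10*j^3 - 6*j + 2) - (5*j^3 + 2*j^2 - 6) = -15*j^3 - 2*j^2 - 6*j + 8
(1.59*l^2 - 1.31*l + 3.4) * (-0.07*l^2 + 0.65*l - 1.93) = -0.1113*l^4 + 1.1252*l^3 - 4.1582*l^2 + 4.7383*l - 6.562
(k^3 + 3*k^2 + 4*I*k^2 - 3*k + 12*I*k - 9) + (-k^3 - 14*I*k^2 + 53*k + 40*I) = 3*k^2 - 10*I*k^2 + 50*k + 12*I*k - 9 + 40*I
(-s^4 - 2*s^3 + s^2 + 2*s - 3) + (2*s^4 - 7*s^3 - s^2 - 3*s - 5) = s^4 - 9*s^3 - s - 8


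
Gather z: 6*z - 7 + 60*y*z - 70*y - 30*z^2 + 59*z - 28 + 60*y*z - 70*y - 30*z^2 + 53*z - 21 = -140*y - 60*z^2 + z*(120*y + 118) - 56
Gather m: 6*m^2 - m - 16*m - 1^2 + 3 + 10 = 6*m^2 - 17*m + 12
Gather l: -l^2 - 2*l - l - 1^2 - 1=-l^2 - 3*l - 2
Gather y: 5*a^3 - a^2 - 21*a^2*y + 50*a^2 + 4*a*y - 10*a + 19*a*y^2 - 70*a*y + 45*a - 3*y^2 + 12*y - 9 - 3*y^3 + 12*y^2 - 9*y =5*a^3 + 49*a^2 + 35*a - 3*y^3 + y^2*(19*a + 9) + y*(-21*a^2 - 66*a + 3) - 9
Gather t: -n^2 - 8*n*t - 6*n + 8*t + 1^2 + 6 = -n^2 - 6*n + t*(8 - 8*n) + 7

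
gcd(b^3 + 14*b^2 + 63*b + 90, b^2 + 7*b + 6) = b + 6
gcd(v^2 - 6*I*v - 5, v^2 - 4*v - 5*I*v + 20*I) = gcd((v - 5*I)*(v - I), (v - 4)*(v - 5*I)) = v - 5*I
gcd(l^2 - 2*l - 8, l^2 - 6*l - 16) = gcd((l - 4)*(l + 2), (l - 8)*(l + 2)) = l + 2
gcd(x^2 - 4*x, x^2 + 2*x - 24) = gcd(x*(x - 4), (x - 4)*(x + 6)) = x - 4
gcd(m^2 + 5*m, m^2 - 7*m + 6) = 1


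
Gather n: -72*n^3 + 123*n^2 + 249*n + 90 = -72*n^3 + 123*n^2 + 249*n + 90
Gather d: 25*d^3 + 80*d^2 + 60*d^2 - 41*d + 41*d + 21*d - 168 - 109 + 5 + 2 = 25*d^3 + 140*d^2 + 21*d - 270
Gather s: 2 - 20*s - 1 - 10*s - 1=-30*s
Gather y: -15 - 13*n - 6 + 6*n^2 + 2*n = 6*n^2 - 11*n - 21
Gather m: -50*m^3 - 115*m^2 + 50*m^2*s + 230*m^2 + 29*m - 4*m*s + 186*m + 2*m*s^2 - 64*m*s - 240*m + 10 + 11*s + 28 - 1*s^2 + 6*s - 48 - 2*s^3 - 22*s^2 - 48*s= -50*m^3 + m^2*(50*s + 115) + m*(2*s^2 - 68*s - 25) - 2*s^3 - 23*s^2 - 31*s - 10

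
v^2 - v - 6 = (v - 3)*(v + 2)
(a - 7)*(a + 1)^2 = a^3 - 5*a^2 - 13*a - 7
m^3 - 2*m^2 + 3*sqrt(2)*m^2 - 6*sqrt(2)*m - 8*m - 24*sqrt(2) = (m - 4)*(m + 2)*(m + 3*sqrt(2))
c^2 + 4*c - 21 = (c - 3)*(c + 7)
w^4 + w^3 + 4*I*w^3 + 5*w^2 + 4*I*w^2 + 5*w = w*(w + 1)*(w - I)*(w + 5*I)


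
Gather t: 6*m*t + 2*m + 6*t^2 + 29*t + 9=2*m + 6*t^2 + t*(6*m + 29) + 9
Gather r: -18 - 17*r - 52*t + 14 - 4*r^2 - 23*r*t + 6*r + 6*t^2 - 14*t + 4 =-4*r^2 + r*(-23*t - 11) + 6*t^2 - 66*t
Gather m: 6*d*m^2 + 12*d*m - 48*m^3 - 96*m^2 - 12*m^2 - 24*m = -48*m^3 + m^2*(6*d - 108) + m*(12*d - 24)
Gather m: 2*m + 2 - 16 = 2*m - 14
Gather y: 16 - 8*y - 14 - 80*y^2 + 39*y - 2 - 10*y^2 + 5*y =-90*y^2 + 36*y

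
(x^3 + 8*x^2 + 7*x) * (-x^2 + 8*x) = -x^5 + 57*x^3 + 56*x^2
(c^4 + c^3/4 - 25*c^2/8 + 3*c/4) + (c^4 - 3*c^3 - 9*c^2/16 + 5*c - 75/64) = 2*c^4 - 11*c^3/4 - 59*c^2/16 + 23*c/4 - 75/64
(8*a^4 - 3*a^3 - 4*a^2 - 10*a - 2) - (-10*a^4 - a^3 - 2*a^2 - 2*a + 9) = 18*a^4 - 2*a^3 - 2*a^2 - 8*a - 11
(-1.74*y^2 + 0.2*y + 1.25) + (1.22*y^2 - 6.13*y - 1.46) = -0.52*y^2 - 5.93*y - 0.21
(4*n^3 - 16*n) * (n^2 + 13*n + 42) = 4*n^5 + 52*n^4 + 152*n^3 - 208*n^2 - 672*n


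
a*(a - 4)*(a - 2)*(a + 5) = a^4 - a^3 - 22*a^2 + 40*a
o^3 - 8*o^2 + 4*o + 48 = (o - 6)*(o - 4)*(o + 2)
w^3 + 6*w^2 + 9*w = w*(w + 3)^2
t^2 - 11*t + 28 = (t - 7)*(t - 4)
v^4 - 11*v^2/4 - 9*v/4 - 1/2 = (v - 2)*(v + 1/2)^2*(v + 1)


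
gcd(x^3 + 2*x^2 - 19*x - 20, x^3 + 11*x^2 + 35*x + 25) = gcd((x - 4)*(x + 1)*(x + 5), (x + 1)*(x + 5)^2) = x^2 + 6*x + 5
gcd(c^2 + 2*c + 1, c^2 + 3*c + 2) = c + 1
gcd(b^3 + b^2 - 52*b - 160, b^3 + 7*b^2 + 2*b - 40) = b^2 + 9*b + 20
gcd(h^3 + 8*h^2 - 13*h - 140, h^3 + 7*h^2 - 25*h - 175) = h^2 + 12*h + 35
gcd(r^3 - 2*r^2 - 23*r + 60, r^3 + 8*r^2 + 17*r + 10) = r + 5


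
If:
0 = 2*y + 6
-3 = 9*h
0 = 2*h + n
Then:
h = -1/3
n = 2/3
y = -3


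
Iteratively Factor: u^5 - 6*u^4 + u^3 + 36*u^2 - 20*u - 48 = (u + 1)*(u^4 - 7*u^3 + 8*u^2 + 28*u - 48) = (u - 4)*(u + 1)*(u^3 - 3*u^2 - 4*u + 12) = (u - 4)*(u + 1)*(u + 2)*(u^2 - 5*u + 6) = (u - 4)*(u - 2)*(u + 1)*(u + 2)*(u - 3)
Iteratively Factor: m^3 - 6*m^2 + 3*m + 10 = (m - 5)*(m^2 - m - 2) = (m - 5)*(m - 2)*(m + 1)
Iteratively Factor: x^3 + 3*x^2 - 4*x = (x)*(x^2 + 3*x - 4) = x*(x - 1)*(x + 4)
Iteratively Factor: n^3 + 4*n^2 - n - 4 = (n + 1)*(n^2 + 3*n - 4) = (n - 1)*(n + 1)*(n + 4)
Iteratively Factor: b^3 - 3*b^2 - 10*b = (b)*(b^2 - 3*b - 10) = b*(b + 2)*(b - 5)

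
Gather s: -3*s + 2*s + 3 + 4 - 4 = 3 - s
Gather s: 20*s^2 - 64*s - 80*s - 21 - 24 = 20*s^2 - 144*s - 45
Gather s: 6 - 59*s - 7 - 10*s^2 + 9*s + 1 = -10*s^2 - 50*s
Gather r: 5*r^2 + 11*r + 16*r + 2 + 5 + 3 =5*r^2 + 27*r + 10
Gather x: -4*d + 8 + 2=10 - 4*d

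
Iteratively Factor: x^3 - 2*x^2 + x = (x)*(x^2 - 2*x + 1) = x*(x - 1)*(x - 1)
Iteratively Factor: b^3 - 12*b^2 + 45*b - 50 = (b - 5)*(b^2 - 7*b + 10) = (b - 5)^2*(b - 2)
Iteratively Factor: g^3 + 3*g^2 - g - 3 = (g + 3)*(g^2 - 1) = (g - 1)*(g + 3)*(g + 1)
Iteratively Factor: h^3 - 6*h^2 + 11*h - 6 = (h - 3)*(h^2 - 3*h + 2) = (h - 3)*(h - 1)*(h - 2)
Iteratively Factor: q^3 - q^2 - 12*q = (q - 4)*(q^2 + 3*q) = q*(q - 4)*(q + 3)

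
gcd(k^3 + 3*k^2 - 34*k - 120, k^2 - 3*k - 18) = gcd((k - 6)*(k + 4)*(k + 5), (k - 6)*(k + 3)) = k - 6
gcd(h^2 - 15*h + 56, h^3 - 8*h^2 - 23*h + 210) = h - 7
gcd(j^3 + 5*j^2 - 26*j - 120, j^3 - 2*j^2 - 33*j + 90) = j^2 + j - 30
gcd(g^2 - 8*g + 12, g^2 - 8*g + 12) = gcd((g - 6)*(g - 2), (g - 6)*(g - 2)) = g^2 - 8*g + 12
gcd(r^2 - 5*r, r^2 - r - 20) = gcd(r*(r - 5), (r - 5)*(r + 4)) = r - 5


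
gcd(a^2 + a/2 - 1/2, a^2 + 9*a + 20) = 1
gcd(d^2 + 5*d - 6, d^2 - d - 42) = d + 6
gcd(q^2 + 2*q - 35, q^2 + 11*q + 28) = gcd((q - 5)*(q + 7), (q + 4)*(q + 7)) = q + 7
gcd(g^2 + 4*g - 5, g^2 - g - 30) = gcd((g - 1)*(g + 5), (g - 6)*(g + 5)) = g + 5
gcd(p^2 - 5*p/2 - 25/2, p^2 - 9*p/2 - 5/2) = p - 5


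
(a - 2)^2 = a^2 - 4*a + 4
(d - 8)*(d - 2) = d^2 - 10*d + 16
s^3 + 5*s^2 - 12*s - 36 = (s - 3)*(s + 2)*(s + 6)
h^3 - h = h*(h - 1)*(h + 1)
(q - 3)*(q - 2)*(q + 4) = q^3 - q^2 - 14*q + 24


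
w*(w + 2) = w^2 + 2*w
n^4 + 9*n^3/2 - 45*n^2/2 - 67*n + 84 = (n - 4)*(n - 1)*(n + 7/2)*(n + 6)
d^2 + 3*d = d*(d + 3)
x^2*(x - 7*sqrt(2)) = x^3 - 7*sqrt(2)*x^2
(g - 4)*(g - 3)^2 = g^3 - 10*g^2 + 33*g - 36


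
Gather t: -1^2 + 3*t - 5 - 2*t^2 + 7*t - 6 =-2*t^2 + 10*t - 12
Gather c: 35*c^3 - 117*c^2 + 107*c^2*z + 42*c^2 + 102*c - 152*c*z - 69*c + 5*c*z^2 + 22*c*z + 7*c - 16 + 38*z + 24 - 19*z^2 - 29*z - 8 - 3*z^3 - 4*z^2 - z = 35*c^3 + c^2*(107*z - 75) + c*(5*z^2 - 130*z + 40) - 3*z^3 - 23*z^2 + 8*z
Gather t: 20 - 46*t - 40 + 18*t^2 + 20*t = 18*t^2 - 26*t - 20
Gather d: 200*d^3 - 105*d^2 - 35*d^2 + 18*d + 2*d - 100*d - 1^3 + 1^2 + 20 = 200*d^3 - 140*d^2 - 80*d + 20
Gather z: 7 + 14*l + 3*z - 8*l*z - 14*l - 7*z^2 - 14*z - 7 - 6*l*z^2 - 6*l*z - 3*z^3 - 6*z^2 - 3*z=-3*z^3 + z^2*(-6*l - 13) + z*(-14*l - 14)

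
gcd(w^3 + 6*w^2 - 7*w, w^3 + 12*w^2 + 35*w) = w^2 + 7*w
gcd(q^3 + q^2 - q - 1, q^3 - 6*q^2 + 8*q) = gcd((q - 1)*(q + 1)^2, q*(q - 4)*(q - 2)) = 1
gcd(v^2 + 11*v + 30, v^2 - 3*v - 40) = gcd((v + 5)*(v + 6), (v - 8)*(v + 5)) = v + 5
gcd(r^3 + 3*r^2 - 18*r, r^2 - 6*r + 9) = r - 3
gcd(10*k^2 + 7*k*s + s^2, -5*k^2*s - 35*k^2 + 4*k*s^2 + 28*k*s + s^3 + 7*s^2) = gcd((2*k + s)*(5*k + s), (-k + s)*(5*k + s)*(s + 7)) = 5*k + s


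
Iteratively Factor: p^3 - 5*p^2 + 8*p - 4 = (p - 2)*(p^2 - 3*p + 2) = (p - 2)^2*(p - 1)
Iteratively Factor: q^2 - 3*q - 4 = (q + 1)*(q - 4)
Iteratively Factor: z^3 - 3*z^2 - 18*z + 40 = (z + 4)*(z^2 - 7*z + 10) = (z - 2)*(z + 4)*(z - 5)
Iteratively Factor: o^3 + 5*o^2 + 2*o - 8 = (o + 4)*(o^2 + o - 2) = (o - 1)*(o + 4)*(o + 2)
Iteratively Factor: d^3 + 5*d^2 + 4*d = (d + 1)*(d^2 + 4*d) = d*(d + 1)*(d + 4)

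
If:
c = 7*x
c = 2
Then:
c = 2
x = 2/7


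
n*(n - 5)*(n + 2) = n^3 - 3*n^2 - 10*n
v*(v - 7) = v^2 - 7*v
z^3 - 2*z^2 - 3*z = z*(z - 3)*(z + 1)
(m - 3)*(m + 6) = m^2 + 3*m - 18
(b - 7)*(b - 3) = b^2 - 10*b + 21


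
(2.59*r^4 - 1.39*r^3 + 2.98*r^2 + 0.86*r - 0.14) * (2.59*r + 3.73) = 6.7081*r^5 + 6.0606*r^4 + 2.5335*r^3 + 13.3428*r^2 + 2.8452*r - 0.5222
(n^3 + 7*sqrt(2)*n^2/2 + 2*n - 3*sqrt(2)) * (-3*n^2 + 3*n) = -3*n^5 - 21*sqrt(2)*n^4/2 + 3*n^4 - 6*n^3 + 21*sqrt(2)*n^3/2 + 6*n^2 + 9*sqrt(2)*n^2 - 9*sqrt(2)*n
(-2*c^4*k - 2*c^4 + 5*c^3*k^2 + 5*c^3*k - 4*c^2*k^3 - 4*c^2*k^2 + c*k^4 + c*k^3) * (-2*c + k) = 4*c^5*k + 4*c^5 - 12*c^4*k^2 - 12*c^4*k + 13*c^3*k^3 + 13*c^3*k^2 - 6*c^2*k^4 - 6*c^2*k^3 + c*k^5 + c*k^4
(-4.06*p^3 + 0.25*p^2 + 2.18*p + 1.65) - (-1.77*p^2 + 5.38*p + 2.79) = -4.06*p^3 + 2.02*p^2 - 3.2*p - 1.14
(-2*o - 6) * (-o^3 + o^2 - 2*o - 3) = 2*o^4 + 4*o^3 - 2*o^2 + 18*o + 18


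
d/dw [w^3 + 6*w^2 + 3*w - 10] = 3*w^2 + 12*w + 3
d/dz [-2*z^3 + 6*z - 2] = 6 - 6*z^2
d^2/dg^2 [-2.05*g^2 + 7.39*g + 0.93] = -4.10000000000000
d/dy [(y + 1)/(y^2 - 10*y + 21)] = (y^2 - 10*y - 2*(y - 5)*(y + 1) + 21)/(y^2 - 10*y + 21)^2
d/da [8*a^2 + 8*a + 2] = 16*a + 8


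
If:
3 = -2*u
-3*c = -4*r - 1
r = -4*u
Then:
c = 25/3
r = 6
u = -3/2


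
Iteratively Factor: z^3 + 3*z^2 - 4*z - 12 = (z + 2)*(z^2 + z - 6) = (z - 2)*(z + 2)*(z + 3)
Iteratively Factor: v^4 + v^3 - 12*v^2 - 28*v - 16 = (v - 4)*(v^3 + 5*v^2 + 8*v + 4) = (v - 4)*(v + 2)*(v^2 + 3*v + 2) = (v - 4)*(v + 2)^2*(v + 1)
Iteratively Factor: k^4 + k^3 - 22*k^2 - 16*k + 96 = (k + 3)*(k^3 - 2*k^2 - 16*k + 32) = (k - 4)*(k + 3)*(k^2 + 2*k - 8) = (k - 4)*(k + 3)*(k + 4)*(k - 2)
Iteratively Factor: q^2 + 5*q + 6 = (q + 2)*(q + 3)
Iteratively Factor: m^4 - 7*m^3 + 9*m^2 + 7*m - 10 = (m - 2)*(m^3 - 5*m^2 - m + 5) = (m - 2)*(m - 1)*(m^2 - 4*m - 5) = (m - 2)*(m - 1)*(m + 1)*(m - 5)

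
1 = 1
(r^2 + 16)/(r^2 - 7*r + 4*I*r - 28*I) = (r - 4*I)/(r - 7)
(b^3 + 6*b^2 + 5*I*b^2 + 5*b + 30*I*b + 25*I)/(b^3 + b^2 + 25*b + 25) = (b + 5)/(b - 5*I)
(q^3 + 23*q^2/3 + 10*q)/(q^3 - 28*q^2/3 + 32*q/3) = (3*q^2 + 23*q + 30)/(3*q^2 - 28*q + 32)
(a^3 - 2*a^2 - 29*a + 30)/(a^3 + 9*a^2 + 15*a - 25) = (a - 6)/(a + 5)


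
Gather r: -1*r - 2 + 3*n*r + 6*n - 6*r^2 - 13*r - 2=6*n - 6*r^2 + r*(3*n - 14) - 4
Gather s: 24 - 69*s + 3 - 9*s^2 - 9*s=-9*s^2 - 78*s + 27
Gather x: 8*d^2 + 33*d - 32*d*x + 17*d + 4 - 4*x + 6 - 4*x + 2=8*d^2 + 50*d + x*(-32*d - 8) + 12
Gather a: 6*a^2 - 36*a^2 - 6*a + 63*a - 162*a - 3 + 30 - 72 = -30*a^2 - 105*a - 45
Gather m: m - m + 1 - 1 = 0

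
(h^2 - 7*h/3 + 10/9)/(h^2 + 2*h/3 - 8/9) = (3*h - 5)/(3*h + 4)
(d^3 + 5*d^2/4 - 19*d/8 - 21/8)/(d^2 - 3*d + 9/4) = (4*d^2 + 11*d + 7)/(2*(2*d - 3))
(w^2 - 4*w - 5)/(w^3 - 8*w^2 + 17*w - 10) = (w + 1)/(w^2 - 3*w + 2)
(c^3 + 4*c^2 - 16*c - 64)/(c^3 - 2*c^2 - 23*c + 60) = (c^2 + 8*c + 16)/(c^2 + 2*c - 15)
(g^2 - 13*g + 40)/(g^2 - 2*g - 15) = (g - 8)/(g + 3)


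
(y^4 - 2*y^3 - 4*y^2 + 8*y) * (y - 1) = y^5 - 3*y^4 - 2*y^3 + 12*y^2 - 8*y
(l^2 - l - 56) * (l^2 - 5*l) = l^4 - 6*l^3 - 51*l^2 + 280*l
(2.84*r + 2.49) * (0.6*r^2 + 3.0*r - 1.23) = 1.704*r^3 + 10.014*r^2 + 3.9768*r - 3.0627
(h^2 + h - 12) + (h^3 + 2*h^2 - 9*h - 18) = h^3 + 3*h^2 - 8*h - 30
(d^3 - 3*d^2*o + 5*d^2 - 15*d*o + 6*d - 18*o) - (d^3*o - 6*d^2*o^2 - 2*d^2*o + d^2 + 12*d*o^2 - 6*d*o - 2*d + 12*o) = -d^3*o + d^3 + 6*d^2*o^2 - d^2*o + 4*d^2 - 12*d*o^2 - 9*d*o + 8*d - 30*o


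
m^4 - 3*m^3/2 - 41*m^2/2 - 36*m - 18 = (m - 6)*(m + 1)*(m + 3/2)*(m + 2)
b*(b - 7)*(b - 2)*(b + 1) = b^4 - 8*b^3 + 5*b^2 + 14*b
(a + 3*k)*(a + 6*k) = a^2 + 9*a*k + 18*k^2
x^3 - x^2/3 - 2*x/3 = x*(x - 1)*(x + 2/3)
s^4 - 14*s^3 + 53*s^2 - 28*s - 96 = (s - 8)*(s - 4)*(s - 3)*(s + 1)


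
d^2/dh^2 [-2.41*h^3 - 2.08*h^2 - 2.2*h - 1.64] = -14.46*h - 4.16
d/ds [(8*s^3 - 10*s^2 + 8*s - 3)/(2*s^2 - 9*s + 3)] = (16*s^4 - 144*s^3 + 146*s^2 - 48*s - 3)/(4*s^4 - 36*s^3 + 93*s^2 - 54*s + 9)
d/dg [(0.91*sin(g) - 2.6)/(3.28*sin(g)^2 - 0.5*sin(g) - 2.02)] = (-2.9848*sin(g)^2 + 17.056*sin(g) - 3.1382)*cos(g)/(10.7584*sin(g)^4 - 3.28*sin(g)^3 - 13.0012*sin(g)^2 + 2.02*sin(g) + 4.0804)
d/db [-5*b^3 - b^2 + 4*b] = -15*b^2 - 2*b + 4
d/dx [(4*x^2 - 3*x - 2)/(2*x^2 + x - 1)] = 5*(2*x^2 + 1)/(4*x^4 + 4*x^3 - 3*x^2 - 2*x + 1)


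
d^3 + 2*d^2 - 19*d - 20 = (d - 4)*(d + 1)*(d + 5)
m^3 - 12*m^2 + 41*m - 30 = (m - 6)*(m - 5)*(m - 1)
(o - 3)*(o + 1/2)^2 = o^3 - 2*o^2 - 11*o/4 - 3/4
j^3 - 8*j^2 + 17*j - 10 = (j - 5)*(j - 2)*(j - 1)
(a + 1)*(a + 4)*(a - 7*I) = a^3 + 5*a^2 - 7*I*a^2 + 4*a - 35*I*a - 28*I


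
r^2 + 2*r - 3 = (r - 1)*(r + 3)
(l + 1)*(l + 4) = l^2 + 5*l + 4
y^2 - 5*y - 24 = (y - 8)*(y + 3)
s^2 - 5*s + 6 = (s - 3)*(s - 2)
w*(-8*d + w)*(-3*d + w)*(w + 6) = 24*d^2*w^2 + 144*d^2*w - 11*d*w^3 - 66*d*w^2 + w^4 + 6*w^3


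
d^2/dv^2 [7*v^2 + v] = 14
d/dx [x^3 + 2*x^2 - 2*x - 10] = 3*x^2 + 4*x - 2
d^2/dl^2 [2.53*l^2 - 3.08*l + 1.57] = 5.06000000000000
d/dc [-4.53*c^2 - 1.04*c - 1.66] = -9.06*c - 1.04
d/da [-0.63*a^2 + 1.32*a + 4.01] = 1.32 - 1.26*a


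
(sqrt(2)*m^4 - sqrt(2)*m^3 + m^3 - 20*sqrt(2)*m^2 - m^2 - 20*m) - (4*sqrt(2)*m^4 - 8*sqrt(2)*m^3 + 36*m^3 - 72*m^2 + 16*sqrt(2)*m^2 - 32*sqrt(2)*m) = -3*sqrt(2)*m^4 - 35*m^3 + 7*sqrt(2)*m^3 - 36*sqrt(2)*m^2 + 71*m^2 - 20*m + 32*sqrt(2)*m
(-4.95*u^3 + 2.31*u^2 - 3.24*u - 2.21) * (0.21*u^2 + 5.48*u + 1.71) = -1.0395*u^5 - 26.6409*u^4 + 3.5139*u^3 - 14.2692*u^2 - 17.6512*u - 3.7791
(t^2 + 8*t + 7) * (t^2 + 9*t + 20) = t^4 + 17*t^3 + 99*t^2 + 223*t + 140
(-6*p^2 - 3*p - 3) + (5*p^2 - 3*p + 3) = -p^2 - 6*p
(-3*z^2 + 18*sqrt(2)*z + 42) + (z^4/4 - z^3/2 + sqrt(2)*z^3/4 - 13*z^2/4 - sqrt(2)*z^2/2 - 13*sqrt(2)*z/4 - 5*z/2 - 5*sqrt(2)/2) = z^4/4 - z^3/2 + sqrt(2)*z^3/4 - 25*z^2/4 - sqrt(2)*z^2/2 - 5*z/2 + 59*sqrt(2)*z/4 - 5*sqrt(2)/2 + 42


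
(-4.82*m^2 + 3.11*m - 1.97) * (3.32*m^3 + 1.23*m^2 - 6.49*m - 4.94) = -16.0024*m^5 + 4.3966*m^4 + 28.5667*m^3 + 1.2038*m^2 - 2.5781*m + 9.7318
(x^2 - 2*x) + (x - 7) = x^2 - x - 7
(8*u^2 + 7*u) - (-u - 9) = 8*u^2 + 8*u + 9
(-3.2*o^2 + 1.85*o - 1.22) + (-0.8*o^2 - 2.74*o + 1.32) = -4.0*o^2 - 0.89*o + 0.1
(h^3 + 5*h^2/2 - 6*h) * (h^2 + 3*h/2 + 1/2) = h^5 + 4*h^4 - 7*h^3/4 - 31*h^2/4 - 3*h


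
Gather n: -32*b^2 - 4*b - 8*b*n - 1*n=-32*b^2 - 4*b + n*(-8*b - 1)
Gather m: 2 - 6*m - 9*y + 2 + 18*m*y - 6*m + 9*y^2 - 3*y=m*(18*y - 12) + 9*y^2 - 12*y + 4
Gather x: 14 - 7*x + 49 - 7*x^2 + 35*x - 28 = -7*x^2 + 28*x + 35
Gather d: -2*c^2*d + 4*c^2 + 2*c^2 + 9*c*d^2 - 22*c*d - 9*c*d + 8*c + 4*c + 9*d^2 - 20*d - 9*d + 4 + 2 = 6*c^2 + 12*c + d^2*(9*c + 9) + d*(-2*c^2 - 31*c - 29) + 6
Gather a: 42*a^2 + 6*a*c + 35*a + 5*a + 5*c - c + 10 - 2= 42*a^2 + a*(6*c + 40) + 4*c + 8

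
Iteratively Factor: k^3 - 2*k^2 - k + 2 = (k - 2)*(k^2 - 1) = (k - 2)*(k - 1)*(k + 1)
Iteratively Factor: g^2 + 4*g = (g + 4)*(g)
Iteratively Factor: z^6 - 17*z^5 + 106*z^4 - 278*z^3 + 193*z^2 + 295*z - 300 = (z - 5)*(z^5 - 12*z^4 + 46*z^3 - 48*z^2 - 47*z + 60) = (z - 5)*(z - 3)*(z^4 - 9*z^3 + 19*z^2 + 9*z - 20) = (z - 5)^2*(z - 3)*(z^3 - 4*z^2 - z + 4) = (z - 5)^2*(z - 3)*(z + 1)*(z^2 - 5*z + 4) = (z - 5)^2*(z - 4)*(z - 3)*(z + 1)*(z - 1)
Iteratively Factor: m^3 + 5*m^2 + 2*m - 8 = (m + 4)*(m^2 + m - 2) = (m - 1)*(m + 4)*(m + 2)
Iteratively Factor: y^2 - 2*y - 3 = (y + 1)*(y - 3)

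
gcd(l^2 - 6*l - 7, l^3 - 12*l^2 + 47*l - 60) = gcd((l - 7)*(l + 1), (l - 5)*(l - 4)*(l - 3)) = 1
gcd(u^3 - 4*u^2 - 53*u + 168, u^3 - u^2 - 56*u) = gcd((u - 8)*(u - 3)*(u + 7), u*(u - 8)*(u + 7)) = u^2 - u - 56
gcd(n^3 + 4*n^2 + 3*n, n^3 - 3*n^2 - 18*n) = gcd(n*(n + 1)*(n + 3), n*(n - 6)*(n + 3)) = n^2 + 3*n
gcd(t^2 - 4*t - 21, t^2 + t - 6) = t + 3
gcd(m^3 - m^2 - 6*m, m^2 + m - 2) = m + 2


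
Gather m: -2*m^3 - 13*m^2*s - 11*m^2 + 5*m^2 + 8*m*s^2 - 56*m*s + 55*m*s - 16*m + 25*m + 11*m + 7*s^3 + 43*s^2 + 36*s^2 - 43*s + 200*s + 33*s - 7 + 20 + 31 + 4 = -2*m^3 + m^2*(-13*s - 6) + m*(8*s^2 - s + 20) + 7*s^3 + 79*s^2 + 190*s + 48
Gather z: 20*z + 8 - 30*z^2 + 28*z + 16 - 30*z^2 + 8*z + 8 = -60*z^2 + 56*z + 32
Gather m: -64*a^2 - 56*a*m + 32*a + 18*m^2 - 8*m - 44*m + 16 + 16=-64*a^2 + 32*a + 18*m^2 + m*(-56*a - 52) + 32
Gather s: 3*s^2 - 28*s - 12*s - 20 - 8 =3*s^2 - 40*s - 28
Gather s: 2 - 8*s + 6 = 8 - 8*s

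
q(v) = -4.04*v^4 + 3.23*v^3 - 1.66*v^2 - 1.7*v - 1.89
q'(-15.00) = 56768.35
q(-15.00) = -215776.14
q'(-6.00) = 3857.62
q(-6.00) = -5984.97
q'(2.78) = -283.24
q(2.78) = -191.35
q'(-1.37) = 62.59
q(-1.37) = -25.21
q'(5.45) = -2347.94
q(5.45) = -3101.84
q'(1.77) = -66.83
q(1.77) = -31.84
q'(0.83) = -7.02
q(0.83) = -4.52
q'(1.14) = -16.83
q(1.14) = -8.02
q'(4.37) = -1179.77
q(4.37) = -1244.82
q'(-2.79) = 433.95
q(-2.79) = -325.01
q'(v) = -16.16*v^3 + 9.69*v^2 - 3.32*v - 1.7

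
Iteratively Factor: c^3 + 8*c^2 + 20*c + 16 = (c + 4)*(c^2 + 4*c + 4) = (c + 2)*(c + 4)*(c + 2)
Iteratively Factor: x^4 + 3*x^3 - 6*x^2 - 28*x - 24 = (x + 2)*(x^3 + x^2 - 8*x - 12) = (x - 3)*(x + 2)*(x^2 + 4*x + 4) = (x - 3)*(x + 2)^2*(x + 2)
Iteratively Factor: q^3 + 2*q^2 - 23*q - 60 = (q + 3)*(q^2 - q - 20) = (q - 5)*(q + 3)*(q + 4)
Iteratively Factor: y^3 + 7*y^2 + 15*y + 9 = (y + 3)*(y^2 + 4*y + 3) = (y + 1)*(y + 3)*(y + 3)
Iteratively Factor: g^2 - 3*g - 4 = (g + 1)*(g - 4)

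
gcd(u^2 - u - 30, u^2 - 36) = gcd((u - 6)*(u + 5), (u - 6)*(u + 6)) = u - 6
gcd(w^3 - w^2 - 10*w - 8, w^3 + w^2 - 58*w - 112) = w + 2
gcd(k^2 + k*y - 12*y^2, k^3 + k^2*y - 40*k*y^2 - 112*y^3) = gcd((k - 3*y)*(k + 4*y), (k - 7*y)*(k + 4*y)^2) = k + 4*y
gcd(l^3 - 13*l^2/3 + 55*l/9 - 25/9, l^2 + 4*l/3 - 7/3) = l - 1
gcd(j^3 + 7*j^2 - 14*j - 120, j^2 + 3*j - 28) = j - 4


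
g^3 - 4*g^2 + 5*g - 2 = (g - 2)*(g - 1)^2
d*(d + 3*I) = d^2 + 3*I*d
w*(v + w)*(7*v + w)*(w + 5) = 7*v^2*w^2 + 35*v^2*w + 8*v*w^3 + 40*v*w^2 + w^4 + 5*w^3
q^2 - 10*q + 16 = (q - 8)*(q - 2)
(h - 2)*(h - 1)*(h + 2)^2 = h^4 + h^3 - 6*h^2 - 4*h + 8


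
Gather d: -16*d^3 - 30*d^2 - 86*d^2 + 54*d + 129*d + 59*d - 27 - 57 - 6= -16*d^3 - 116*d^2 + 242*d - 90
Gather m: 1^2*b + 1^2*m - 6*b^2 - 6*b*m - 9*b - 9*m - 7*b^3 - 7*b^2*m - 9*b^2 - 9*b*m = -7*b^3 - 15*b^2 - 8*b + m*(-7*b^2 - 15*b - 8)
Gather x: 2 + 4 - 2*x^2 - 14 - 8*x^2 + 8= -10*x^2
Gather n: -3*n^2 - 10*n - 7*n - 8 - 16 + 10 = -3*n^2 - 17*n - 14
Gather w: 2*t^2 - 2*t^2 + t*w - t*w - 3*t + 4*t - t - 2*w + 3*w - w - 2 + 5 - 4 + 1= 0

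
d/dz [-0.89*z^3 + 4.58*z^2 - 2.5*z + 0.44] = -2.67*z^2 + 9.16*z - 2.5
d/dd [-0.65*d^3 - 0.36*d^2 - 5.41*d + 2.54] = -1.95*d^2 - 0.72*d - 5.41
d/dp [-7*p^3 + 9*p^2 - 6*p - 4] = -21*p^2 + 18*p - 6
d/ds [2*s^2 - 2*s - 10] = 4*s - 2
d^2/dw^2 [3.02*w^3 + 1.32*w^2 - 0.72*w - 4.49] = 18.12*w + 2.64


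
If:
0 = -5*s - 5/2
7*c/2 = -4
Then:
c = -8/7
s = -1/2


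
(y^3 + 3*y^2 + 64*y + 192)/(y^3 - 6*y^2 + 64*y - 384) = (y + 3)/(y - 6)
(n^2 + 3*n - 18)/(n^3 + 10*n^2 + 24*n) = (n - 3)/(n*(n + 4))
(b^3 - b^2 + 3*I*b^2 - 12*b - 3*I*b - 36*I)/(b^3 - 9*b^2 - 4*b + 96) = (b + 3*I)/(b - 8)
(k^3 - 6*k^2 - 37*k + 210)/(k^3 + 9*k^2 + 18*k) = (k^2 - 12*k + 35)/(k*(k + 3))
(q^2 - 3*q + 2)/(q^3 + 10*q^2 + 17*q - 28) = (q - 2)/(q^2 + 11*q + 28)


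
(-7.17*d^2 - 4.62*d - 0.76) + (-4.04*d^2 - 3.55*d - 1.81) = -11.21*d^2 - 8.17*d - 2.57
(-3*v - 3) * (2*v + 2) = -6*v^2 - 12*v - 6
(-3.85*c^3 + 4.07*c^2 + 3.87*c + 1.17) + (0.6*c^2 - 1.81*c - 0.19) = -3.85*c^3 + 4.67*c^2 + 2.06*c + 0.98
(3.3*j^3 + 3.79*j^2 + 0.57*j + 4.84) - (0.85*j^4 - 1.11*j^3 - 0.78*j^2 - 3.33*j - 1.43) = -0.85*j^4 + 4.41*j^3 + 4.57*j^2 + 3.9*j + 6.27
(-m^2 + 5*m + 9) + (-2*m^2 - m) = -3*m^2 + 4*m + 9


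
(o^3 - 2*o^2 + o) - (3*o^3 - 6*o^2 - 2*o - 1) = -2*o^3 + 4*o^2 + 3*o + 1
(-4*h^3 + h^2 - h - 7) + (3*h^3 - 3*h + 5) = -h^3 + h^2 - 4*h - 2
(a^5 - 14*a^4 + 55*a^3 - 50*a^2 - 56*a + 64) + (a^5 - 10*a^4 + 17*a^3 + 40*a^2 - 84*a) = 2*a^5 - 24*a^4 + 72*a^3 - 10*a^2 - 140*a + 64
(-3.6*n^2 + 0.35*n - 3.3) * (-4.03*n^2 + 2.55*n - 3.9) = 14.508*n^4 - 10.5905*n^3 + 28.2315*n^2 - 9.78*n + 12.87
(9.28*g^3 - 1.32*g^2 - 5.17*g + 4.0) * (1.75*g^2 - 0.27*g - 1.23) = 16.24*g^5 - 4.8156*g^4 - 20.1055*g^3 + 10.0195*g^2 + 5.2791*g - 4.92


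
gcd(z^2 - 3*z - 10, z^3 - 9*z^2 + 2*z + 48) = z + 2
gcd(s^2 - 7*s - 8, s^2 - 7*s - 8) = s^2 - 7*s - 8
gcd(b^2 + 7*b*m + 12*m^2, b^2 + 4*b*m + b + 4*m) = b + 4*m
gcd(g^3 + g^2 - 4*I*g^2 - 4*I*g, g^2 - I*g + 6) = 1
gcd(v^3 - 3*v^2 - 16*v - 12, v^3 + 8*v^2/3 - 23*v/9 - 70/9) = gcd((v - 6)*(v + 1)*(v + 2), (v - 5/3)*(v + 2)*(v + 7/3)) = v + 2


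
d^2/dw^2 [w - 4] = 0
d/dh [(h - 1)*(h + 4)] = 2*h + 3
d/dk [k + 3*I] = 1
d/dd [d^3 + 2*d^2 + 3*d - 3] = 3*d^2 + 4*d + 3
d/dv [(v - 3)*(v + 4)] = 2*v + 1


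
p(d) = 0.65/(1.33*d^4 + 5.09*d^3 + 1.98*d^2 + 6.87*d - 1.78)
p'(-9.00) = 0.00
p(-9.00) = 0.00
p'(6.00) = -0.00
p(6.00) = 0.00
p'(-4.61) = 0.01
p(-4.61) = 0.01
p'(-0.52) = -0.18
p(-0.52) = -0.12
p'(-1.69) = -0.03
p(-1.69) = -0.03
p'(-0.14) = -0.58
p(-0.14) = -0.24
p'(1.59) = -0.03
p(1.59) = 0.02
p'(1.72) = -0.02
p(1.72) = 0.01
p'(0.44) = -1.76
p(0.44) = 0.31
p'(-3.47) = 0.06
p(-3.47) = -0.03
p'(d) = 0.65*(-5.32*d^3 - 15.27*d^2 - 3.96*d - 6.87)/(1.33*d^4 + 5.09*d^3 + 1.98*d^2 + 6.87*d - 1.78)^2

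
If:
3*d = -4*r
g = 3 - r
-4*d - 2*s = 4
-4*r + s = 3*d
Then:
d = -1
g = 9/4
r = 3/4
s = 0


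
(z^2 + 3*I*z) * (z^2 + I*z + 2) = z^4 + 4*I*z^3 - z^2 + 6*I*z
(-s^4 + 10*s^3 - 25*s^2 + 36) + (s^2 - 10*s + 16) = -s^4 + 10*s^3 - 24*s^2 - 10*s + 52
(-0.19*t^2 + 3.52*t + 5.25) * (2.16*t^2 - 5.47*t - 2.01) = -0.4104*t^4 + 8.6425*t^3 - 7.5325*t^2 - 35.7927*t - 10.5525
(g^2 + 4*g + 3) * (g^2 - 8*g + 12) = g^4 - 4*g^3 - 17*g^2 + 24*g + 36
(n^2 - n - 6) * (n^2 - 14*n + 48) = n^4 - 15*n^3 + 56*n^2 + 36*n - 288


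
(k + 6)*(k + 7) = k^2 + 13*k + 42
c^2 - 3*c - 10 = (c - 5)*(c + 2)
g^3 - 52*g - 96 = (g - 8)*(g + 2)*(g + 6)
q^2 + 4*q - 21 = (q - 3)*(q + 7)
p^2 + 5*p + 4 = (p + 1)*(p + 4)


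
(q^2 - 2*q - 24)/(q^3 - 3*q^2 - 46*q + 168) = (q + 4)/(q^2 + 3*q - 28)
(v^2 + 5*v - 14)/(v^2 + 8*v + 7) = (v - 2)/(v + 1)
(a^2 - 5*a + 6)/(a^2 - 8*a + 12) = (a - 3)/(a - 6)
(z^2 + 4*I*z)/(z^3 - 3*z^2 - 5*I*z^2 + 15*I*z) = (z + 4*I)/(z^2 - 3*z - 5*I*z + 15*I)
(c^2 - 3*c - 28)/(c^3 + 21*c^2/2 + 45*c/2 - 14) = 2*(c - 7)/(2*c^2 + 13*c - 7)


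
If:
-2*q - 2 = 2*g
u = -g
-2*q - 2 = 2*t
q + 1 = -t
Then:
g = -u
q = u - 1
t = -u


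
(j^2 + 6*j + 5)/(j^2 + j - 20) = (j + 1)/(j - 4)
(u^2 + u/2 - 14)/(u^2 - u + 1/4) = 2*(2*u^2 + u - 28)/(4*u^2 - 4*u + 1)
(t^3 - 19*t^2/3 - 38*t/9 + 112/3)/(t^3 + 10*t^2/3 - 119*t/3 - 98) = (t - 8/3)/(t + 7)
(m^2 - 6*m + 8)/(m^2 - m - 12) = (m - 2)/(m + 3)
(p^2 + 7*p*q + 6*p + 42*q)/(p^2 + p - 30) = (p + 7*q)/(p - 5)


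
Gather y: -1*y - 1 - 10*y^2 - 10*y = -10*y^2 - 11*y - 1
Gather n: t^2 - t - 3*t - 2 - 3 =t^2 - 4*t - 5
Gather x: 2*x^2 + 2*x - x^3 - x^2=-x^3 + x^2 + 2*x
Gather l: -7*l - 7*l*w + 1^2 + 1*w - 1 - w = l*(-7*w - 7)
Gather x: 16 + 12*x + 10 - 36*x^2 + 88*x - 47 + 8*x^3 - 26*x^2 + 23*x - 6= 8*x^3 - 62*x^2 + 123*x - 27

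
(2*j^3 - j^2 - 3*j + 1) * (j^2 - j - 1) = 2*j^5 - 3*j^4 - 4*j^3 + 5*j^2 + 2*j - 1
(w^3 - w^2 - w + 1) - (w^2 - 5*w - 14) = w^3 - 2*w^2 + 4*w + 15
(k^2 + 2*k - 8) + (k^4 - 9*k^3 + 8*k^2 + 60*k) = k^4 - 9*k^3 + 9*k^2 + 62*k - 8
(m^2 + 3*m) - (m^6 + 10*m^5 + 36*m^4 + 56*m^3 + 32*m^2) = -m^6 - 10*m^5 - 36*m^4 - 56*m^3 - 31*m^2 + 3*m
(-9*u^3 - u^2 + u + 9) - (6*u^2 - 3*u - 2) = -9*u^3 - 7*u^2 + 4*u + 11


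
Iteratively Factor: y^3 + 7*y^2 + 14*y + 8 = (y + 2)*(y^2 + 5*y + 4) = (y + 1)*(y + 2)*(y + 4)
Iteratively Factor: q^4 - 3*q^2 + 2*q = (q - 1)*(q^3 + q^2 - 2*q) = (q - 1)*(q + 2)*(q^2 - q) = (q - 1)^2*(q + 2)*(q)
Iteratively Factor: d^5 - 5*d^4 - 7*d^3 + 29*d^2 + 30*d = (d - 5)*(d^4 - 7*d^2 - 6*d) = (d - 5)*(d + 1)*(d^3 - d^2 - 6*d) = (d - 5)*(d - 3)*(d + 1)*(d^2 + 2*d) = (d - 5)*(d - 3)*(d + 1)*(d + 2)*(d)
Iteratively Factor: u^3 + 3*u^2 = (u + 3)*(u^2) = u*(u + 3)*(u)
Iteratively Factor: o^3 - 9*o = (o - 3)*(o^2 + 3*o) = o*(o - 3)*(o + 3)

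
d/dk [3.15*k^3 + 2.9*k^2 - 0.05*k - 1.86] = 9.45*k^2 + 5.8*k - 0.05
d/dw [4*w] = 4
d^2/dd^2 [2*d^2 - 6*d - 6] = 4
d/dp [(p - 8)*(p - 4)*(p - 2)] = 3*p^2 - 28*p + 56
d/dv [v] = 1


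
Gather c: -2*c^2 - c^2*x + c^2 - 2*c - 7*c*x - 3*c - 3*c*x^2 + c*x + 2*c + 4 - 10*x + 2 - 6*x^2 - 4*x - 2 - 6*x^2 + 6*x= c^2*(-x - 1) + c*(-3*x^2 - 6*x - 3) - 12*x^2 - 8*x + 4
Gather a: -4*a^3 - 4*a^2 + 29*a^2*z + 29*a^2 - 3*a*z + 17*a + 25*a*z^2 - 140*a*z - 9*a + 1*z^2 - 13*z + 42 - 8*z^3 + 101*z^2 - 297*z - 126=-4*a^3 + a^2*(29*z + 25) + a*(25*z^2 - 143*z + 8) - 8*z^3 + 102*z^2 - 310*z - 84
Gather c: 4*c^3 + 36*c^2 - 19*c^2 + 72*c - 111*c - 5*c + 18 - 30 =4*c^3 + 17*c^2 - 44*c - 12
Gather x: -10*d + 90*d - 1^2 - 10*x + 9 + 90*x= 80*d + 80*x + 8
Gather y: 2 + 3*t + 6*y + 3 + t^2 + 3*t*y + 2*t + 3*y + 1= t^2 + 5*t + y*(3*t + 9) + 6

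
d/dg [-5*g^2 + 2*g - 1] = 2 - 10*g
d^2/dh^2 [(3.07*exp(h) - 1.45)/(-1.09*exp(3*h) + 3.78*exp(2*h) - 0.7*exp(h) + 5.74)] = (-14.589868*exp(6*h) + 53.451747*exp(5*h) - 100.212938*exp(4*h) - 172.738706*exp(3*h) + 469.800954*exp(2*h) - 137.46852*exp(h) - 95.323032)*exp(h)/(1.295029*exp(9*h) - 13.473054*exp(8*h) + 49.218078*exp(7*h) - 91.774074*exp(6*h) + 173.507628*exp(5*h) - 277.880568*exp(4*h) + 199.209892*exp(3*h) - 382.063584*exp(2*h) + 69.18996*exp(h) - 189.119224)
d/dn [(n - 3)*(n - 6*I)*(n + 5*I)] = 3*n^2 - 2*n*(3 + I) + 30 + 3*I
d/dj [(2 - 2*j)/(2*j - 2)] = 0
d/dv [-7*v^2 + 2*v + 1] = 2 - 14*v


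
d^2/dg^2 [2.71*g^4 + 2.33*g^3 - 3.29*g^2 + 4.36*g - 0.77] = 32.52*g^2 + 13.98*g - 6.58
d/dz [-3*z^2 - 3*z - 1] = -6*z - 3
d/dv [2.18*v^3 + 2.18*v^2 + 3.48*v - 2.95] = 6.54*v^2 + 4.36*v + 3.48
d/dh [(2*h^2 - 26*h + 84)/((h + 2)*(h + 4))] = 2*(19*h^2 - 68*h - 356)/(h^4 + 12*h^3 + 52*h^2 + 96*h + 64)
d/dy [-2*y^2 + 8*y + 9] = 8 - 4*y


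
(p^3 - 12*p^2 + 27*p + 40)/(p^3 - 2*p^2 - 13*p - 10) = (p - 8)/(p + 2)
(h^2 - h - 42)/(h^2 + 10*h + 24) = (h - 7)/(h + 4)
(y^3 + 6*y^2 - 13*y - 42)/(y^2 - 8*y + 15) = (y^2 + 9*y + 14)/(y - 5)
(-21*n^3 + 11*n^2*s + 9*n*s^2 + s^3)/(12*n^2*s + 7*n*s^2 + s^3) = (-7*n^2 + 6*n*s + s^2)/(s*(4*n + s))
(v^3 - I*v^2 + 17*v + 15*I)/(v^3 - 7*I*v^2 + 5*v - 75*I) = (v + I)/(v - 5*I)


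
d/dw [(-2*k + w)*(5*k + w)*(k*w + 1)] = -10*k^3 + 6*k^2*w + 3*k*w^2 + 3*k + 2*w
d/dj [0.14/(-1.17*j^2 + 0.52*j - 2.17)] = (0.3276*j - 0.0728)/(1.17*j^2 - 0.52*j + 2.17)^2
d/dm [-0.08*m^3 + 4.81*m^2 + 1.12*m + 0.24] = -0.24*m^2 + 9.62*m + 1.12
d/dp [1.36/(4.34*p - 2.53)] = -5.9024/(4.34*p - 2.53)^2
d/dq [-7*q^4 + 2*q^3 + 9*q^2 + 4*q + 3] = -28*q^3 + 6*q^2 + 18*q + 4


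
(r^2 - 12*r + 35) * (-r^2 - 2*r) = -r^4 + 10*r^3 - 11*r^2 - 70*r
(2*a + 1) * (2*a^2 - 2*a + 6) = 4*a^3 - 2*a^2 + 10*a + 6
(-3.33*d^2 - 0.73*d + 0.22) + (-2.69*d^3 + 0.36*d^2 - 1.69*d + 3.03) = -2.69*d^3 - 2.97*d^2 - 2.42*d + 3.25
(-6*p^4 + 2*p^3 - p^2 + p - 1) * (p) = -6*p^5 + 2*p^4 - p^3 + p^2 - p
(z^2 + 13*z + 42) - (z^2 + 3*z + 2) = 10*z + 40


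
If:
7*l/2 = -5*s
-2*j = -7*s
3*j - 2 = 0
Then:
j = 2/3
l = -40/147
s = 4/21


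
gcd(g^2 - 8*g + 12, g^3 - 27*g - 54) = g - 6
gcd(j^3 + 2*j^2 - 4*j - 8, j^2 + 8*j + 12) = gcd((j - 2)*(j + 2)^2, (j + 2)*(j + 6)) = j + 2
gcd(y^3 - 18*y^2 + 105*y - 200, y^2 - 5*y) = y - 5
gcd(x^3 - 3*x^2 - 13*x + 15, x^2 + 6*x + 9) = x + 3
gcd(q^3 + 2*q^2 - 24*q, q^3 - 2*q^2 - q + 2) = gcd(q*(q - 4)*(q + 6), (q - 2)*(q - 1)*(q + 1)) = 1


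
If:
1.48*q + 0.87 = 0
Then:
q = -0.59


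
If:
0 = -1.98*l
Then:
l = 0.00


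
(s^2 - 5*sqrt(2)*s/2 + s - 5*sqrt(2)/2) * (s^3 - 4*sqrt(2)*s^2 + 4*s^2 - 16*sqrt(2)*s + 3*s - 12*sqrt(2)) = s^5 - 13*sqrt(2)*s^4/2 + 5*s^4 - 65*sqrt(2)*s^3/2 + 27*s^3 - 91*sqrt(2)*s^2/2 + 103*s^2 - 39*sqrt(2)*s/2 + 140*s + 60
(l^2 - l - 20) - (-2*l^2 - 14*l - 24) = 3*l^2 + 13*l + 4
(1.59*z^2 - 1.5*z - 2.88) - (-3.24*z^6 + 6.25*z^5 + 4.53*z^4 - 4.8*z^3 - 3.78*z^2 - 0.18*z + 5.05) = 3.24*z^6 - 6.25*z^5 - 4.53*z^4 + 4.8*z^3 + 5.37*z^2 - 1.32*z - 7.93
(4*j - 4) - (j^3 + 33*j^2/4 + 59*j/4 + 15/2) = -j^3 - 33*j^2/4 - 43*j/4 - 23/2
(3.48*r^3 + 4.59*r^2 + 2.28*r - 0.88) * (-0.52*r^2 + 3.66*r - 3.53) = -1.8096*r^5 + 10.35*r^4 + 3.3294*r^3 - 7.4003*r^2 - 11.2692*r + 3.1064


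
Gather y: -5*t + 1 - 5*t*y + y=-5*t + y*(1 - 5*t) + 1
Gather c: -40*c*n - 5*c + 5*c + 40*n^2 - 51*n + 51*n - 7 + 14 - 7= -40*c*n + 40*n^2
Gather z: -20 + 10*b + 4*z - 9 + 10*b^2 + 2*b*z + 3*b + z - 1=10*b^2 + 13*b + z*(2*b + 5) - 30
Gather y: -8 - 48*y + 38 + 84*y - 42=36*y - 12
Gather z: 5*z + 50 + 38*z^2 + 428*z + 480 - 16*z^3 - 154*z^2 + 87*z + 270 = -16*z^3 - 116*z^2 + 520*z + 800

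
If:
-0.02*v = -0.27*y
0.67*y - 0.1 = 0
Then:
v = 2.01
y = 0.15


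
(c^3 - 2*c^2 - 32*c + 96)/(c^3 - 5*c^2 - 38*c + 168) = (c - 4)/(c - 7)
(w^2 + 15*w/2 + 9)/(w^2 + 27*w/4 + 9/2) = 2*(2*w + 3)/(4*w + 3)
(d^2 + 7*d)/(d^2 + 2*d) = (d + 7)/(d + 2)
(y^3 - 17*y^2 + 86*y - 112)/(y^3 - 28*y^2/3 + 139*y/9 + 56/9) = 9*(y^2 - 10*y + 16)/(9*y^2 - 21*y - 8)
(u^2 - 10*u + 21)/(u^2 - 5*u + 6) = (u - 7)/(u - 2)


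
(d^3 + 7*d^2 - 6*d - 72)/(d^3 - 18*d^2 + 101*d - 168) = (d^2 + 10*d + 24)/(d^2 - 15*d + 56)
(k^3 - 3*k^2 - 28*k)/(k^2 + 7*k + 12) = k*(k - 7)/(k + 3)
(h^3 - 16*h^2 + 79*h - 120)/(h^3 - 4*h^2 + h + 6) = (h^2 - 13*h + 40)/(h^2 - h - 2)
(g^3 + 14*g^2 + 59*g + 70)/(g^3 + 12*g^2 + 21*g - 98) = (g^2 + 7*g + 10)/(g^2 + 5*g - 14)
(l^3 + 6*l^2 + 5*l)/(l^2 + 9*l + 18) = l*(l^2 + 6*l + 5)/(l^2 + 9*l + 18)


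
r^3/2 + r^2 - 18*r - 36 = (r/2 + 1)*(r - 6)*(r + 6)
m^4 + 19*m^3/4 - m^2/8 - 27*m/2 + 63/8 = (m - 1)*(m - 3/4)*(m + 3)*(m + 7/2)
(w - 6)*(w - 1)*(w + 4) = w^3 - 3*w^2 - 22*w + 24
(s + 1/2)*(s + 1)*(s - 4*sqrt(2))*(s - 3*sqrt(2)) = s^4 - 7*sqrt(2)*s^3 + 3*s^3/2 - 21*sqrt(2)*s^2/2 + 49*s^2/2 - 7*sqrt(2)*s/2 + 36*s + 12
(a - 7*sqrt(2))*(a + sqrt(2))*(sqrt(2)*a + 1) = sqrt(2)*a^3 - 11*a^2 - 20*sqrt(2)*a - 14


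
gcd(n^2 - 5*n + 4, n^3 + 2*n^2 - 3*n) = n - 1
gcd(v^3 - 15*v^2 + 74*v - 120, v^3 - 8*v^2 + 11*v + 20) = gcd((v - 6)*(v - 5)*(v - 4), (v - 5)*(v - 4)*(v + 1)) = v^2 - 9*v + 20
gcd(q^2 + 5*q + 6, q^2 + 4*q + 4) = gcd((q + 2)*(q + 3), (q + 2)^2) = q + 2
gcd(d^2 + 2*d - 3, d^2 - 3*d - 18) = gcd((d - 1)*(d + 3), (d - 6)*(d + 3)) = d + 3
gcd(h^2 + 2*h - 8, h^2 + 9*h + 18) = 1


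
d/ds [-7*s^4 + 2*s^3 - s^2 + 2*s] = -28*s^3 + 6*s^2 - 2*s + 2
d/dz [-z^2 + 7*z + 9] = 7 - 2*z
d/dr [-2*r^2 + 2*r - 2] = 2 - 4*r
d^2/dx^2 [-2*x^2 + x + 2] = -4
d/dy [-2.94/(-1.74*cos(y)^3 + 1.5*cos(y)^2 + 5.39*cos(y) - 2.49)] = (15.3468*cos(y)^2 - 8.82*cos(y) - 15.8466)*sin(y)/(1.74*cos(y)^3 - 1.5*cos(y)^2 - 5.39*cos(y) + 2.49)^2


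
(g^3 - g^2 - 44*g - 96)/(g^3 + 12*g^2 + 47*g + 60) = (g - 8)/(g + 5)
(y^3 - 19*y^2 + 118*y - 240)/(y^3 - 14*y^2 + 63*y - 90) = (y - 8)/(y - 3)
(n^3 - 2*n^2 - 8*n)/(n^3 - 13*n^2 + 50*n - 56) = n*(n + 2)/(n^2 - 9*n + 14)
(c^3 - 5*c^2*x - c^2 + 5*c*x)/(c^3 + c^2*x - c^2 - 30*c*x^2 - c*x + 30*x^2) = c/(c + 6*x)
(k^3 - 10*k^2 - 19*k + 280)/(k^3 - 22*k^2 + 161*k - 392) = (k + 5)/(k - 7)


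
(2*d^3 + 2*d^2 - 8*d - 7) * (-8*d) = -16*d^4 - 16*d^3 + 64*d^2 + 56*d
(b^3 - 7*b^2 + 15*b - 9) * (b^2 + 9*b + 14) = b^5 + 2*b^4 - 34*b^3 + 28*b^2 + 129*b - 126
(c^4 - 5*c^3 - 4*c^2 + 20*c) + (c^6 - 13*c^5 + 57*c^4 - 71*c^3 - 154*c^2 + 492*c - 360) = c^6 - 13*c^5 + 58*c^4 - 76*c^3 - 158*c^2 + 512*c - 360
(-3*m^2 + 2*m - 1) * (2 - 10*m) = 30*m^3 - 26*m^2 + 14*m - 2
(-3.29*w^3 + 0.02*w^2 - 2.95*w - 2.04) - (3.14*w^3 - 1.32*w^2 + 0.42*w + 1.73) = -6.43*w^3 + 1.34*w^2 - 3.37*w - 3.77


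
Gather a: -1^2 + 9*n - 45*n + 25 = 24 - 36*n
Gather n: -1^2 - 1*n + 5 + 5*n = 4*n + 4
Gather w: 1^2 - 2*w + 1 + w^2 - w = w^2 - 3*w + 2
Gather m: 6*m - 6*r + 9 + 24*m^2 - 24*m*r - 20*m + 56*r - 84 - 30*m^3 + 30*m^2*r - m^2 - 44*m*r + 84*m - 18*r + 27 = -30*m^3 + m^2*(30*r + 23) + m*(70 - 68*r) + 32*r - 48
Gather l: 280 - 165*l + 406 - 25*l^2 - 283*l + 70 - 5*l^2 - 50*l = -30*l^2 - 498*l + 756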